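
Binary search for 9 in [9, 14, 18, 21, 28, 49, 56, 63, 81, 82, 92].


Step 1: lo=0, hi=10, mid=5, val=49
Step 2: lo=0, hi=4, mid=2, val=18
Step 3: lo=0, hi=1, mid=0, val=9

Found at index 0


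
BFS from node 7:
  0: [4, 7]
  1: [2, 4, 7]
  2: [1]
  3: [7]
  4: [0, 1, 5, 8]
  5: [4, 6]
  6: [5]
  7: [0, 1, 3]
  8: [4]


Visit 7, enqueue [0, 1, 3]
Visit 0, enqueue [4]
Visit 1, enqueue [2]
Visit 3, enqueue []
Visit 4, enqueue [5, 8]
Visit 2, enqueue []
Visit 5, enqueue [6]
Visit 8, enqueue []
Visit 6, enqueue []

BFS order: [7, 0, 1, 3, 4, 2, 5, 8, 6]


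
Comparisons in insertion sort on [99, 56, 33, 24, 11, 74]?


Algorithm: insertion sort
Input: [99, 56, 33, 24, 11, 74]
Sorted: [11, 24, 33, 56, 74, 99]

12


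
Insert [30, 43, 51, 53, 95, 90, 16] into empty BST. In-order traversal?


Insert 30: root
Insert 43: R from 30
Insert 51: R from 30 -> R from 43
Insert 53: R from 30 -> R from 43 -> R from 51
Insert 95: R from 30 -> R from 43 -> R from 51 -> R from 53
Insert 90: R from 30 -> R from 43 -> R from 51 -> R from 53 -> L from 95
Insert 16: L from 30

In-order: [16, 30, 43, 51, 53, 90, 95]


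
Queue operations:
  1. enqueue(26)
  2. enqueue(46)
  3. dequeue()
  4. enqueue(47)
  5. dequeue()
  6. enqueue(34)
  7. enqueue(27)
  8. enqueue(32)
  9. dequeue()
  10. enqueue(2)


enqueue(26) -> [26]
enqueue(46) -> [26, 46]
dequeue()->26, [46]
enqueue(47) -> [46, 47]
dequeue()->46, [47]
enqueue(34) -> [47, 34]
enqueue(27) -> [47, 34, 27]
enqueue(32) -> [47, 34, 27, 32]
dequeue()->47, [34, 27, 32]
enqueue(2) -> [34, 27, 32, 2]

Final queue: [34, 27, 32, 2]


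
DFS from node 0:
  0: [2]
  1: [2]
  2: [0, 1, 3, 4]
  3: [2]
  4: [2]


Visit 0, push [2]
Visit 2, push [4, 3, 1]
Visit 1, push []
Visit 3, push []
Visit 4, push []

DFS order: [0, 2, 1, 3, 4]


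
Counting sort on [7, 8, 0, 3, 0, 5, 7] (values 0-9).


Input: [7, 8, 0, 3, 0, 5, 7]
Counts: [2, 0, 0, 1, 0, 1, 0, 2, 1, 0]

Sorted: [0, 0, 3, 5, 7, 7, 8]


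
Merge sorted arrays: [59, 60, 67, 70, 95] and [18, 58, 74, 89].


Take 18 from B
Take 58 from B
Take 59 from A
Take 60 from A
Take 67 from A
Take 70 from A
Take 74 from B
Take 89 from B

Merged: [18, 58, 59, 60, 67, 70, 74, 89, 95]


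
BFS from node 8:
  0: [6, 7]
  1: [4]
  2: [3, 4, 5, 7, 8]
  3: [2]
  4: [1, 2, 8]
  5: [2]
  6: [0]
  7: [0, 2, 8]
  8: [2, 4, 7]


Visit 8, enqueue [2, 4, 7]
Visit 2, enqueue [3, 5]
Visit 4, enqueue [1]
Visit 7, enqueue [0]
Visit 3, enqueue []
Visit 5, enqueue []
Visit 1, enqueue []
Visit 0, enqueue [6]
Visit 6, enqueue []

BFS order: [8, 2, 4, 7, 3, 5, 1, 0, 6]


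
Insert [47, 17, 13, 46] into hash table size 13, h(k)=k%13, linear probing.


Insert 47: h=8 -> slot 8
Insert 17: h=4 -> slot 4
Insert 13: h=0 -> slot 0
Insert 46: h=7 -> slot 7

Table: [13, None, None, None, 17, None, None, 46, 47, None, None, None, None]


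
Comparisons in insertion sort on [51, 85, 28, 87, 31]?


Algorithm: insertion sort
Input: [51, 85, 28, 87, 31]
Sorted: [28, 31, 51, 85, 87]

8


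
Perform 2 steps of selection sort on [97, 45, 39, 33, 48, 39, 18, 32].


Initial: [97, 45, 39, 33, 48, 39, 18, 32]
Step 1: min=18 at 6
  Swap: [18, 45, 39, 33, 48, 39, 97, 32]
Step 2: min=32 at 7
  Swap: [18, 32, 39, 33, 48, 39, 97, 45]

After 2 steps: [18, 32, 39, 33, 48, 39, 97, 45]


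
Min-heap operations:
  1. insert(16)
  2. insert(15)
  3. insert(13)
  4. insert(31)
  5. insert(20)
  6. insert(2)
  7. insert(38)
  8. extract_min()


insert(16) -> [16]
insert(15) -> [15, 16]
insert(13) -> [13, 16, 15]
insert(31) -> [13, 16, 15, 31]
insert(20) -> [13, 16, 15, 31, 20]
insert(2) -> [2, 16, 13, 31, 20, 15]
insert(38) -> [2, 16, 13, 31, 20, 15, 38]
extract_min()->2, [13, 16, 15, 31, 20, 38]

Final heap: [13, 16, 15, 31, 20, 38]


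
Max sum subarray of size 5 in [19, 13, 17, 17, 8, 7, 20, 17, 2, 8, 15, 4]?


[0:5]: 74
[1:6]: 62
[2:7]: 69
[3:8]: 69
[4:9]: 54
[5:10]: 54
[6:11]: 62
[7:12]: 46

Max: 74 at [0:5]


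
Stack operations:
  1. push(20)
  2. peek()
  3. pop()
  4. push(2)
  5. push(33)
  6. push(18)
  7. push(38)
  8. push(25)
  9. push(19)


push(20) -> [20]
peek()->20
pop()->20, []
push(2) -> [2]
push(33) -> [2, 33]
push(18) -> [2, 33, 18]
push(38) -> [2, 33, 18, 38]
push(25) -> [2, 33, 18, 38, 25]
push(19) -> [2, 33, 18, 38, 25, 19]

Final stack: [2, 33, 18, 38, 25, 19]


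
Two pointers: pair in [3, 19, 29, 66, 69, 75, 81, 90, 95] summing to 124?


lo=0(3)+hi=8(95)=98
lo=1(19)+hi=8(95)=114
lo=2(29)+hi=8(95)=124

Yes: 29+95=124


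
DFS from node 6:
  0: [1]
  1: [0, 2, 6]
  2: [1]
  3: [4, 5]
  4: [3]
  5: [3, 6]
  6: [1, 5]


Visit 6, push [5, 1]
Visit 1, push [2, 0]
Visit 0, push []
Visit 2, push []
Visit 5, push [3]
Visit 3, push [4]
Visit 4, push []

DFS order: [6, 1, 0, 2, 5, 3, 4]


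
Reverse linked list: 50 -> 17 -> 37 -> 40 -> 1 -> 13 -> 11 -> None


Step 1: curr=50, set curr.next=prev(None) | reversed so far: 50
Step 2: curr=17, set curr.next=prev(50) | reversed so far: 17 -> 50
Step 3: curr=37, set curr.next=prev(17) | reversed so far: 37 -> 17 -> 50
Step 4: curr=40, set curr.next=prev(37) | reversed so far: 40 -> 37 -> 17 -> 50
Step 5: curr=1, set curr.next=prev(40) | reversed so far: 1 -> 40 -> 37 -> 17 -> 50
Step 6: curr=13, set curr.next=prev(1) | reversed so far: 13 -> 1 -> 40 -> 37 -> 17 -> 50
Step 7: curr=11, set curr.next=prev(13) | reversed so far: 11 -> 13 -> 1 -> 40 -> 37 -> 17 -> 50

11 -> 13 -> 1 -> 40 -> 37 -> 17 -> 50 -> None


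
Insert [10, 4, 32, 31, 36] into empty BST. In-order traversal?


Insert 10: root
Insert 4: L from 10
Insert 32: R from 10
Insert 31: R from 10 -> L from 32
Insert 36: R from 10 -> R from 32

In-order: [4, 10, 31, 32, 36]


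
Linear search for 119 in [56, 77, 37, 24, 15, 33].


i=0: 56!=119
i=1: 77!=119
i=2: 37!=119
i=3: 24!=119
i=4: 15!=119
i=5: 33!=119

Not found, 6 comps


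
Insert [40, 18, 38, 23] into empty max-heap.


Insert 40: [40]
Insert 18: [40, 18]
Insert 38: [40, 18, 38]
Insert 23: [40, 23, 38, 18]

Final heap: [40, 23, 38, 18]


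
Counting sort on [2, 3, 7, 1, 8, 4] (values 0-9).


Input: [2, 3, 7, 1, 8, 4]
Counts: [0, 1, 1, 1, 1, 0, 0, 1, 1, 0]

Sorted: [1, 2, 3, 4, 7, 8]


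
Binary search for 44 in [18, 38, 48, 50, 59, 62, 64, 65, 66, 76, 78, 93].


Step 1: lo=0, hi=11, mid=5, val=62
Step 2: lo=0, hi=4, mid=2, val=48
Step 3: lo=0, hi=1, mid=0, val=18
Step 4: lo=1, hi=1, mid=1, val=38

Not found


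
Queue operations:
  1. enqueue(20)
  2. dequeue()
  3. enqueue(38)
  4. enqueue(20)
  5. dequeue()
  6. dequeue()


enqueue(20) -> [20]
dequeue()->20, []
enqueue(38) -> [38]
enqueue(20) -> [38, 20]
dequeue()->38, [20]
dequeue()->20, []

Final queue: []


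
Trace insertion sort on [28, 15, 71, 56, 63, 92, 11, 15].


Initial: [28, 15, 71, 56, 63, 92, 11, 15]
Insert 15: [15, 28, 71, 56, 63, 92, 11, 15]
Insert 71: [15, 28, 71, 56, 63, 92, 11, 15]
Insert 56: [15, 28, 56, 71, 63, 92, 11, 15]
Insert 63: [15, 28, 56, 63, 71, 92, 11, 15]
Insert 92: [15, 28, 56, 63, 71, 92, 11, 15]
Insert 11: [11, 15, 28, 56, 63, 71, 92, 15]
Insert 15: [11, 15, 15, 28, 56, 63, 71, 92]

Sorted: [11, 15, 15, 28, 56, 63, 71, 92]


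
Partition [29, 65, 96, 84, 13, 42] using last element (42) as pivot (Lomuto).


Pivot: 42
  29 <= 42: advance i (no swap)
  13 <= 42: swap -> [29, 13, 96, 84, 65, 42]
Place pivot at 2: [29, 13, 42, 84, 65, 96]

Partitioned: [29, 13, 42, 84, 65, 96]


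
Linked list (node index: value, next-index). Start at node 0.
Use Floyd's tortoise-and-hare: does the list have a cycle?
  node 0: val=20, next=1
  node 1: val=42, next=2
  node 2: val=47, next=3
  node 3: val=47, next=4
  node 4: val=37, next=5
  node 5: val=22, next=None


Floyd's tortoise (slow, +1) and hare (fast, +2):
  init: slow=0, fast=0
  step 1: slow=1, fast=2
  step 2: slow=2, fast=4
  step 3: fast 4->5->None, no cycle

Cycle: no


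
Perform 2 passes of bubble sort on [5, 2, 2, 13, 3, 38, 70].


Initial: [5, 2, 2, 13, 3, 38, 70]
Pass 1: [2, 2, 5, 3, 13, 38, 70] (3 swaps)
Pass 2: [2, 2, 3, 5, 13, 38, 70] (1 swaps)

After 2 passes: [2, 2, 3, 5, 13, 38, 70]


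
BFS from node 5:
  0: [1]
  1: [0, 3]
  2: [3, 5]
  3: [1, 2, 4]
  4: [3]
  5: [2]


Visit 5, enqueue [2]
Visit 2, enqueue [3]
Visit 3, enqueue [1, 4]
Visit 1, enqueue [0]
Visit 4, enqueue []
Visit 0, enqueue []

BFS order: [5, 2, 3, 1, 4, 0]


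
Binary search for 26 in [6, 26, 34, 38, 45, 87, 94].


Step 1: lo=0, hi=6, mid=3, val=38
Step 2: lo=0, hi=2, mid=1, val=26

Found at index 1


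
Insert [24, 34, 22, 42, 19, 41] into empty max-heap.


Insert 24: [24]
Insert 34: [34, 24]
Insert 22: [34, 24, 22]
Insert 42: [42, 34, 22, 24]
Insert 19: [42, 34, 22, 24, 19]
Insert 41: [42, 34, 41, 24, 19, 22]

Final heap: [42, 34, 41, 24, 19, 22]


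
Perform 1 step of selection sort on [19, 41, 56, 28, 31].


Initial: [19, 41, 56, 28, 31]
Step 1: min=19 at 0
  Swap: [19, 41, 56, 28, 31]

After 1 step: [19, 41, 56, 28, 31]


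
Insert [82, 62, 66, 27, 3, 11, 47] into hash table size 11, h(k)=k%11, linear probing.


Insert 82: h=5 -> slot 5
Insert 62: h=7 -> slot 7
Insert 66: h=0 -> slot 0
Insert 27: h=5, 1 probes -> slot 6
Insert 3: h=3 -> slot 3
Insert 11: h=0, 1 probes -> slot 1
Insert 47: h=3, 1 probes -> slot 4

Table: [66, 11, None, 3, 47, 82, 27, 62, None, None, None]


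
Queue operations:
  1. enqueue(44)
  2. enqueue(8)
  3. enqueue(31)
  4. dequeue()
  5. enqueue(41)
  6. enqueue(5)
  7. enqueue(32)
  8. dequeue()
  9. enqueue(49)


enqueue(44) -> [44]
enqueue(8) -> [44, 8]
enqueue(31) -> [44, 8, 31]
dequeue()->44, [8, 31]
enqueue(41) -> [8, 31, 41]
enqueue(5) -> [8, 31, 41, 5]
enqueue(32) -> [8, 31, 41, 5, 32]
dequeue()->8, [31, 41, 5, 32]
enqueue(49) -> [31, 41, 5, 32, 49]

Final queue: [31, 41, 5, 32, 49]


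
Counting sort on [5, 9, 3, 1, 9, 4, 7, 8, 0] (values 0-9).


Input: [5, 9, 3, 1, 9, 4, 7, 8, 0]
Counts: [1, 1, 0, 1, 1, 1, 0, 1, 1, 2]

Sorted: [0, 1, 3, 4, 5, 7, 8, 9, 9]


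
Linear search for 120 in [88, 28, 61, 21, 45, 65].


i=0: 88!=120
i=1: 28!=120
i=2: 61!=120
i=3: 21!=120
i=4: 45!=120
i=5: 65!=120

Not found, 6 comps


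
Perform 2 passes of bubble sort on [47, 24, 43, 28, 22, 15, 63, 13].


Initial: [47, 24, 43, 28, 22, 15, 63, 13]
Pass 1: [24, 43, 28, 22, 15, 47, 13, 63] (6 swaps)
Pass 2: [24, 28, 22, 15, 43, 13, 47, 63] (4 swaps)

After 2 passes: [24, 28, 22, 15, 43, 13, 47, 63]


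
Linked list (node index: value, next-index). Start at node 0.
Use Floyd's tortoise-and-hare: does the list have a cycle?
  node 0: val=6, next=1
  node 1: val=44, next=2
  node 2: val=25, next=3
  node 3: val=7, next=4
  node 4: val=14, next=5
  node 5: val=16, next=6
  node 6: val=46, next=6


Floyd's tortoise (slow, +1) and hare (fast, +2):
  init: slow=0, fast=0
  step 1: slow=1, fast=2
  step 2: slow=2, fast=4
  step 3: slow=3, fast=6
  step 4: slow=4, fast=6
  step 5: slow=5, fast=6
  step 6: slow=6, fast=6
  slow == fast at node 6: cycle detected

Cycle: yes


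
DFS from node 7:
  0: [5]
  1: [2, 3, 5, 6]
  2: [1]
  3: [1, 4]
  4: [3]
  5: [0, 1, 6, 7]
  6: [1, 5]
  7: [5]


Visit 7, push [5]
Visit 5, push [6, 1, 0]
Visit 0, push []
Visit 1, push [6, 3, 2]
Visit 2, push []
Visit 3, push [4]
Visit 4, push []
Visit 6, push []

DFS order: [7, 5, 0, 1, 2, 3, 4, 6]


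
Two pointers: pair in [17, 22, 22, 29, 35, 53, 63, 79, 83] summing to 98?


lo=0(17)+hi=8(83)=100
lo=0(17)+hi=7(79)=96
lo=1(22)+hi=7(79)=101
lo=1(22)+hi=6(63)=85
lo=2(22)+hi=6(63)=85
lo=3(29)+hi=6(63)=92
lo=4(35)+hi=6(63)=98

Yes: 35+63=98


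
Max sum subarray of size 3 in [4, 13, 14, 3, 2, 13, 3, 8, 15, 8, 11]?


[0:3]: 31
[1:4]: 30
[2:5]: 19
[3:6]: 18
[4:7]: 18
[5:8]: 24
[6:9]: 26
[7:10]: 31
[8:11]: 34

Max: 34 at [8:11]


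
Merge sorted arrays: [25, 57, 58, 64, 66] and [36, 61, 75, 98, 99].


Take 25 from A
Take 36 from B
Take 57 from A
Take 58 from A
Take 61 from B
Take 64 from A
Take 66 from A

Merged: [25, 36, 57, 58, 61, 64, 66, 75, 98, 99]


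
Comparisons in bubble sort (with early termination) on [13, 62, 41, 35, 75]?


Algorithm: bubble sort (with early termination)
Input: [13, 62, 41, 35, 75]
Sorted: [13, 35, 41, 62, 75]

9


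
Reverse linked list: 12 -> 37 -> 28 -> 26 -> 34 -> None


Step 1: curr=12, set curr.next=prev(None) | reversed so far: 12
Step 2: curr=37, set curr.next=prev(12) | reversed so far: 37 -> 12
Step 3: curr=28, set curr.next=prev(37) | reversed so far: 28 -> 37 -> 12
Step 4: curr=26, set curr.next=prev(28) | reversed so far: 26 -> 28 -> 37 -> 12
Step 5: curr=34, set curr.next=prev(26) | reversed so far: 34 -> 26 -> 28 -> 37 -> 12

34 -> 26 -> 28 -> 37 -> 12 -> None


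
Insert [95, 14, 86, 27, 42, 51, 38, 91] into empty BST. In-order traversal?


Insert 95: root
Insert 14: L from 95
Insert 86: L from 95 -> R from 14
Insert 27: L from 95 -> R from 14 -> L from 86
Insert 42: L from 95 -> R from 14 -> L from 86 -> R from 27
Insert 51: L from 95 -> R from 14 -> L from 86 -> R from 27 -> R from 42
Insert 38: L from 95 -> R from 14 -> L from 86 -> R from 27 -> L from 42
Insert 91: L from 95 -> R from 14 -> R from 86

In-order: [14, 27, 38, 42, 51, 86, 91, 95]


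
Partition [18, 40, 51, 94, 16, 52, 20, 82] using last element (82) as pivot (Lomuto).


Pivot: 82
  18 <= 82: advance i (no swap)
  40 <= 82: advance i (no swap)
  51 <= 82: advance i (no swap)
  16 <= 82: swap -> [18, 40, 51, 16, 94, 52, 20, 82]
  52 <= 82: swap -> [18, 40, 51, 16, 52, 94, 20, 82]
  20 <= 82: swap -> [18, 40, 51, 16, 52, 20, 94, 82]
Place pivot at 6: [18, 40, 51, 16, 52, 20, 82, 94]

Partitioned: [18, 40, 51, 16, 52, 20, 82, 94]


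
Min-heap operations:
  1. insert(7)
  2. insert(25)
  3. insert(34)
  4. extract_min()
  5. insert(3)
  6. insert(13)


insert(7) -> [7]
insert(25) -> [7, 25]
insert(34) -> [7, 25, 34]
extract_min()->7, [25, 34]
insert(3) -> [3, 34, 25]
insert(13) -> [3, 13, 25, 34]

Final heap: [3, 13, 25, 34]


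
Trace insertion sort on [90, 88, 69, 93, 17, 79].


Initial: [90, 88, 69, 93, 17, 79]
Insert 88: [88, 90, 69, 93, 17, 79]
Insert 69: [69, 88, 90, 93, 17, 79]
Insert 93: [69, 88, 90, 93, 17, 79]
Insert 17: [17, 69, 88, 90, 93, 79]
Insert 79: [17, 69, 79, 88, 90, 93]

Sorted: [17, 69, 79, 88, 90, 93]


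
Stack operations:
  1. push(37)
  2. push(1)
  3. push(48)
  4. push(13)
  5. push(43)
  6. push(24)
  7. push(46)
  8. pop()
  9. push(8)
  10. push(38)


push(37) -> [37]
push(1) -> [37, 1]
push(48) -> [37, 1, 48]
push(13) -> [37, 1, 48, 13]
push(43) -> [37, 1, 48, 13, 43]
push(24) -> [37, 1, 48, 13, 43, 24]
push(46) -> [37, 1, 48, 13, 43, 24, 46]
pop()->46, [37, 1, 48, 13, 43, 24]
push(8) -> [37, 1, 48, 13, 43, 24, 8]
push(38) -> [37, 1, 48, 13, 43, 24, 8, 38]

Final stack: [37, 1, 48, 13, 43, 24, 8, 38]


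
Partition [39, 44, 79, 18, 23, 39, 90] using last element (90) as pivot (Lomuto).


Pivot: 90
  39 <= 90: advance i (no swap)
  44 <= 90: advance i (no swap)
  79 <= 90: advance i (no swap)
  18 <= 90: advance i (no swap)
  23 <= 90: advance i (no swap)
  39 <= 90: advance i (no swap)
Place pivot at 6: [39, 44, 79, 18, 23, 39, 90]

Partitioned: [39, 44, 79, 18, 23, 39, 90]


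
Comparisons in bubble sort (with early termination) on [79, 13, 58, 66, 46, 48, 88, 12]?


Algorithm: bubble sort (with early termination)
Input: [79, 13, 58, 66, 46, 48, 88, 12]
Sorted: [12, 13, 46, 48, 58, 66, 79, 88]

28


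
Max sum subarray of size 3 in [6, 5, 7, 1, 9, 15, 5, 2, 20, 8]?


[0:3]: 18
[1:4]: 13
[2:5]: 17
[3:6]: 25
[4:7]: 29
[5:8]: 22
[6:9]: 27
[7:10]: 30

Max: 30 at [7:10]


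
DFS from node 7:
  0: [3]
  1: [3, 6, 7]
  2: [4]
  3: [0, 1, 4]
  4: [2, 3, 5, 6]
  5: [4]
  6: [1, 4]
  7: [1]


Visit 7, push [1]
Visit 1, push [6, 3]
Visit 3, push [4, 0]
Visit 0, push []
Visit 4, push [6, 5, 2]
Visit 2, push []
Visit 5, push []
Visit 6, push []

DFS order: [7, 1, 3, 0, 4, 2, 5, 6]


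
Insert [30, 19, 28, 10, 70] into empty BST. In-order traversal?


Insert 30: root
Insert 19: L from 30
Insert 28: L from 30 -> R from 19
Insert 10: L from 30 -> L from 19
Insert 70: R from 30

In-order: [10, 19, 28, 30, 70]


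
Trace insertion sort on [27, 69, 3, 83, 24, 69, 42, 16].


Initial: [27, 69, 3, 83, 24, 69, 42, 16]
Insert 69: [27, 69, 3, 83, 24, 69, 42, 16]
Insert 3: [3, 27, 69, 83, 24, 69, 42, 16]
Insert 83: [3, 27, 69, 83, 24, 69, 42, 16]
Insert 24: [3, 24, 27, 69, 83, 69, 42, 16]
Insert 69: [3, 24, 27, 69, 69, 83, 42, 16]
Insert 42: [3, 24, 27, 42, 69, 69, 83, 16]
Insert 16: [3, 16, 24, 27, 42, 69, 69, 83]

Sorted: [3, 16, 24, 27, 42, 69, 69, 83]


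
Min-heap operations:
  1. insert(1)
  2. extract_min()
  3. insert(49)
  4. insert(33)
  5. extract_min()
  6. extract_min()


insert(1) -> [1]
extract_min()->1, []
insert(49) -> [49]
insert(33) -> [33, 49]
extract_min()->33, [49]
extract_min()->49, []

Final heap: []


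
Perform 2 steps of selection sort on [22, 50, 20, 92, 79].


Initial: [22, 50, 20, 92, 79]
Step 1: min=20 at 2
  Swap: [20, 50, 22, 92, 79]
Step 2: min=22 at 2
  Swap: [20, 22, 50, 92, 79]

After 2 steps: [20, 22, 50, 92, 79]


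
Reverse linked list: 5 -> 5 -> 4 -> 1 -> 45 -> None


Step 1: curr=5, set curr.next=prev(None) | reversed so far: 5
Step 2: curr=5, set curr.next=prev(5) | reversed so far: 5 -> 5
Step 3: curr=4, set curr.next=prev(5) | reversed so far: 4 -> 5 -> 5
Step 4: curr=1, set curr.next=prev(4) | reversed so far: 1 -> 4 -> 5 -> 5
Step 5: curr=45, set curr.next=prev(1) | reversed so far: 45 -> 1 -> 4 -> 5 -> 5

45 -> 1 -> 4 -> 5 -> 5 -> None


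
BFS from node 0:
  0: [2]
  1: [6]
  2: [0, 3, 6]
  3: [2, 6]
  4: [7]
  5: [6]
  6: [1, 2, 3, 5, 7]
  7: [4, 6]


Visit 0, enqueue [2]
Visit 2, enqueue [3, 6]
Visit 3, enqueue []
Visit 6, enqueue [1, 5, 7]
Visit 1, enqueue []
Visit 5, enqueue []
Visit 7, enqueue [4]
Visit 4, enqueue []

BFS order: [0, 2, 3, 6, 1, 5, 7, 4]


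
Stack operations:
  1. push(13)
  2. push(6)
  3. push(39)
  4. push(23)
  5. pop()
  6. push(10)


push(13) -> [13]
push(6) -> [13, 6]
push(39) -> [13, 6, 39]
push(23) -> [13, 6, 39, 23]
pop()->23, [13, 6, 39]
push(10) -> [13, 6, 39, 10]

Final stack: [13, 6, 39, 10]


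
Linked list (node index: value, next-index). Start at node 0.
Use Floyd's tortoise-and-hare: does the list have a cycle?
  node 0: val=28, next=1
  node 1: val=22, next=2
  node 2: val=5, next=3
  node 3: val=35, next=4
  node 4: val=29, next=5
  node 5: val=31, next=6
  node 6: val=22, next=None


Floyd's tortoise (slow, +1) and hare (fast, +2):
  init: slow=0, fast=0
  step 1: slow=1, fast=2
  step 2: slow=2, fast=4
  step 3: slow=3, fast=6
  step 4: fast -> None, no cycle

Cycle: no


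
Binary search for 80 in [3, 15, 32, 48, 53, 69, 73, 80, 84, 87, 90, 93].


Step 1: lo=0, hi=11, mid=5, val=69
Step 2: lo=6, hi=11, mid=8, val=84
Step 3: lo=6, hi=7, mid=6, val=73
Step 4: lo=7, hi=7, mid=7, val=80

Found at index 7


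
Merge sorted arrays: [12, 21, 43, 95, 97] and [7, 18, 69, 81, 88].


Take 7 from B
Take 12 from A
Take 18 from B
Take 21 from A
Take 43 from A
Take 69 from B
Take 81 from B
Take 88 from B

Merged: [7, 12, 18, 21, 43, 69, 81, 88, 95, 97]


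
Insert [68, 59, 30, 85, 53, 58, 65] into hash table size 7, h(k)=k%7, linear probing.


Insert 68: h=5 -> slot 5
Insert 59: h=3 -> slot 3
Insert 30: h=2 -> slot 2
Insert 85: h=1 -> slot 1
Insert 53: h=4 -> slot 4
Insert 58: h=2, 4 probes -> slot 6
Insert 65: h=2, 5 probes -> slot 0

Table: [65, 85, 30, 59, 53, 68, 58]


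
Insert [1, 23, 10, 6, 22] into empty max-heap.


Insert 1: [1]
Insert 23: [23, 1]
Insert 10: [23, 1, 10]
Insert 6: [23, 6, 10, 1]
Insert 22: [23, 22, 10, 1, 6]

Final heap: [23, 22, 10, 1, 6]


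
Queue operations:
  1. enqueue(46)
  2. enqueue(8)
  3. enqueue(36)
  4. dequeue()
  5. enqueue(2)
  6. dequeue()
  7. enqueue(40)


enqueue(46) -> [46]
enqueue(8) -> [46, 8]
enqueue(36) -> [46, 8, 36]
dequeue()->46, [8, 36]
enqueue(2) -> [8, 36, 2]
dequeue()->8, [36, 2]
enqueue(40) -> [36, 2, 40]

Final queue: [36, 2, 40]


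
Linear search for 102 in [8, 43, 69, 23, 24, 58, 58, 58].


i=0: 8!=102
i=1: 43!=102
i=2: 69!=102
i=3: 23!=102
i=4: 24!=102
i=5: 58!=102
i=6: 58!=102
i=7: 58!=102

Not found, 8 comps


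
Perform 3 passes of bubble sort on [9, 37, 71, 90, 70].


Initial: [9, 37, 71, 90, 70]
Pass 1: [9, 37, 71, 70, 90] (1 swaps)
Pass 2: [9, 37, 70, 71, 90] (1 swaps)
Pass 3: [9, 37, 70, 71, 90] (0 swaps)

After 3 passes: [9, 37, 70, 71, 90]


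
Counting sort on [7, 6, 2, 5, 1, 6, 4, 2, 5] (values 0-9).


Input: [7, 6, 2, 5, 1, 6, 4, 2, 5]
Counts: [0, 1, 2, 0, 1, 2, 2, 1, 0, 0]

Sorted: [1, 2, 2, 4, 5, 5, 6, 6, 7]


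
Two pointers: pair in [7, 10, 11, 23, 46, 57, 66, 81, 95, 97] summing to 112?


lo=0(7)+hi=9(97)=104
lo=1(10)+hi=9(97)=107
lo=2(11)+hi=9(97)=108
lo=3(23)+hi=9(97)=120
lo=3(23)+hi=8(95)=118
lo=3(23)+hi=7(81)=104
lo=4(46)+hi=7(81)=127
lo=4(46)+hi=6(66)=112

Yes: 46+66=112


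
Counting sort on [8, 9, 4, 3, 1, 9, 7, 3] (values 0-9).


Input: [8, 9, 4, 3, 1, 9, 7, 3]
Counts: [0, 1, 0, 2, 1, 0, 0, 1, 1, 2]

Sorted: [1, 3, 3, 4, 7, 8, 9, 9]


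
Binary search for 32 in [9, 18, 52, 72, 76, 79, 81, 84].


Step 1: lo=0, hi=7, mid=3, val=72
Step 2: lo=0, hi=2, mid=1, val=18
Step 3: lo=2, hi=2, mid=2, val=52

Not found


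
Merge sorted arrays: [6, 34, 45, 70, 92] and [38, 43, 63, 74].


Take 6 from A
Take 34 from A
Take 38 from B
Take 43 from B
Take 45 from A
Take 63 from B
Take 70 from A
Take 74 from B

Merged: [6, 34, 38, 43, 45, 63, 70, 74, 92]


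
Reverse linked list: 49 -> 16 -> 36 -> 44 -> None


Step 1: curr=49, set curr.next=prev(None) | reversed so far: 49
Step 2: curr=16, set curr.next=prev(49) | reversed so far: 16 -> 49
Step 3: curr=36, set curr.next=prev(16) | reversed so far: 36 -> 16 -> 49
Step 4: curr=44, set curr.next=prev(36) | reversed so far: 44 -> 36 -> 16 -> 49

44 -> 36 -> 16 -> 49 -> None


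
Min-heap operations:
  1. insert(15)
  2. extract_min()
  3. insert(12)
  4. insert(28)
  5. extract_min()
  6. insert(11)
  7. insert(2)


insert(15) -> [15]
extract_min()->15, []
insert(12) -> [12]
insert(28) -> [12, 28]
extract_min()->12, [28]
insert(11) -> [11, 28]
insert(2) -> [2, 28, 11]

Final heap: [2, 28, 11]


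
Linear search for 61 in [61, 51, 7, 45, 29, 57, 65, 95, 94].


i=0: 61==61 found!

Found at 0, 1 comps


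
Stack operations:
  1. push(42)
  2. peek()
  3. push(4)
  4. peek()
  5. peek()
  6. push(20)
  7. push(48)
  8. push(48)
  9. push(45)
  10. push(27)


push(42) -> [42]
peek()->42
push(4) -> [42, 4]
peek()->4
peek()->4
push(20) -> [42, 4, 20]
push(48) -> [42, 4, 20, 48]
push(48) -> [42, 4, 20, 48, 48]
push(45) -> [42, 4, 20, 48, 48, 45]
push(27) -> [42, 4, 20, 48, 48, 45, 27]

Final stack: [42, 4, 20, 48, 48, 45, 27]


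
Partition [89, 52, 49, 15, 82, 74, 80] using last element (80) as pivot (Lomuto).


Pivot: 80
  52 <= 80: swap -> [52, 89, 49, 15, 82, 74, 80]
  49 <= 80: swap -> [52, 49, 89, 15, 82, 74, 80]
  15 <= 80: swap -> [52, 49, 15, 89, 82, 74, 80]
  74 <= 80: swap -> [52, 49, 15, 74, 82, 89, 80]
Place pivot at 4: [52, 49, 15, 74, 80, 89, 82]

Partitioned: [52, 49, 15, 74, 80, 89, 82]


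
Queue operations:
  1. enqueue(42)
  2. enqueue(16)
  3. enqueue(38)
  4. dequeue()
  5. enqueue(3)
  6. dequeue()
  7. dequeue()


enqueue(42) -> [42]
enqueue(16) -> [42, 16]
enqueue(38) -> [42, 16, 38]
dequeue()->42, [16, 38]
enqueue(3) -> [16, 38, 3]
dequeue()->16, [38, 3]
dequeue()->38, [3]

Final queue: [3]


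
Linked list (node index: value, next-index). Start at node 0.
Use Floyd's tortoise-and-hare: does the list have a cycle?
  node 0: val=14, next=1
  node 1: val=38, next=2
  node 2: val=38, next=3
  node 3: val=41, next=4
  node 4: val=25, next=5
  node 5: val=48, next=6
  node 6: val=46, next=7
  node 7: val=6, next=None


Floyd's tortoise (slow, +1) and hare (fast, +2):
  init: slow=0, fast=0
  step 1: slow=1, fast=2
  step 2: slow=2, fast=4
  step 3: slow=3, fast=6
  step 4: fast 6->7->None, no cycle

Cycle: no


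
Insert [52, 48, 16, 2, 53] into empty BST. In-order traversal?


Insert 52: root
Insert 48: L from 52
Insert 16: L from 52 -> L from 48
Insert 2: L from 52 -> L from 48 -> L from 16
Insert 53: R from 52

In-order: [2, 16, 48, 52, 53]


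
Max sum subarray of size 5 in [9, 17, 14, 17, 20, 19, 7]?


[0:5]: 77
[1:6]: 87
[2:7]: 77

Max: 87 at [1:6]


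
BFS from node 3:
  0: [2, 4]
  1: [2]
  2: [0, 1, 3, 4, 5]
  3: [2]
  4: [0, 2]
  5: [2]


Visit 3, enqueue [2]
Visit 2, enqueue [0, 1, 4, 5]
Visit 0, enqueue []
Visit 1, enqueue []
Visit 4, enqueue []
Visit 5, enqueue []

BFS order: [3, 2, 0, 1, 4, 5]


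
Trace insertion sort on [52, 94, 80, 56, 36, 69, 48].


Initial: [52, 94, 80, 56, 36, 69, 48]
Insert 94: [52, 94, 80, 56, 36, 69, 48]
Insert 80: [52, 80, 94, 56, 36, 69, 48]
Insert 56: [52, 56, 80, 94, 36, 69, 48]
Insert 36: [36, 52, 56, 80, 94, 69, 48]
Insert 69: [36, 52, 56, 69, 80, 94, 48]
Insert 48: [36, 48, 52, 56, 69, 80, 94]

Sorted: [36, 48, 52, 56, 69, 80, 94]


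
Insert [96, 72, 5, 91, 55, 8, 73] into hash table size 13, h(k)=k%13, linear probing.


Insert 96: h=5 -> slot 5
Insert 72: h=7 -> slot 7
Insert 5: h=5, 1 probes -> slot 6
Insert 91: h=0 -> slot 0
Insert 55: h=3 -> slot 3
Insert 8: h=8 -> slot 8
Insert 73: h=8, 1 probes -> slot 9

Table: [91, None, None, 55, None, 96, 5, 72, 8, 73, None, None, None]


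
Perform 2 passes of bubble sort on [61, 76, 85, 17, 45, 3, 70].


Initial: [61, 76, 85, 17, 45, 3, 70]
Pass 1: [61, 76, 17, 45, 3, 70, 85] (4 swaps)
Pass 2: [61, 17, 45, 3, 70, 76, 85] (4 swaps)

After 2 passes: [61, 17, 45, 3, 70, 76, 85]


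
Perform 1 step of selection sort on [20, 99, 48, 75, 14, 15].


Initial: [20, 99, 48, 75, 14, 15]
Step 1: min=14 at 4
  Swap: [14, 99, 48, 75, 20, 15]

After 1 step: [14, 99, 48, 75, 20, 15]


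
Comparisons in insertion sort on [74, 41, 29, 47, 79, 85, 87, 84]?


Algorithm: insertion sort
Input: [74, 41, 29, 47, 79, 85, 87, 84]
Sorted: [29, 41, 47, 74, 79, 84, 85, 87]

11


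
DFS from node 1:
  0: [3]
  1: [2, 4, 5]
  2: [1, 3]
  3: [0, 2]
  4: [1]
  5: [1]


Visit 1, push [5, 4, 2]
Visit 2, push [3]
Visit 3, push [0]
Visit 0, push []
Visit 4, push []
Visit 5, push []

DFS order: [1, 2, 3, 0, 4, 5]


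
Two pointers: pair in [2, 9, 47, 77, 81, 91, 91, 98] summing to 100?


lo=0(2)+hi=7(98)=100

Yes: 2+98=100


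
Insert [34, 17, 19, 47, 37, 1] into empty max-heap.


Insert 34: [34]
Insert 17: [34, 17]
Insert 19: [34, 17, 19]
Insert 47: [47, 34, 19, 17]
Insert 37: [47, 37, 19, 17, 34]
Insert 1: [47, 37, 19, 17, 34, 1]

Final heap: [47, 37, 19, 17, 34, 1]


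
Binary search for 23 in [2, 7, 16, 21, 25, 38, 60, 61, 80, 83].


Step 1: lo=0, hi=9, mid=4, val=25
Step 2: lo=0, hi=3, mid=1, val=7
Step 3: lo=2, hi=3, mid=2, val=16
Step 4: lo=3, hi=3, mid=3, val=21

Not found


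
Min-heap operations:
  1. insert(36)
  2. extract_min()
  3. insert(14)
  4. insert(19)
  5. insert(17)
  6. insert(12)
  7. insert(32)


insert(36) -> [36]
extract_min()->36, []
insert(14) -> [14]
insert(19) -> [14, 19]
insert(17) -> [14, 19, 17]
insert(12) -> [12, 14, 17, 19]
insert(32) -> [12, 14, 17, 19, 32]

Final heap: [12, 14, 17, 19, 32]


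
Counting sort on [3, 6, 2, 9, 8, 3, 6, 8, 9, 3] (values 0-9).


Input: [3, 6, 2, 9, 8, 3, 6, 8, 9, 3]
Counts: [0, 0, 1, 3, 0, 0, 2, 0, 2, 2]

Sorted: [2, 3, 3, 3, 6, 6, 8, 8, 9, 9]


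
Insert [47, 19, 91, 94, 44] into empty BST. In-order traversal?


Insert 47: root
Insert 19: L from 47
Insert 91: R from 47
Insert 94: R from 47 -> R from 91
Insert 44: L from 47 -> R from 19

In-order: [19, 44, 47, 91, 94]


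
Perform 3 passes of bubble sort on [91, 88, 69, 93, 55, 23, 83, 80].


Initial: [91, 88, 69, 93, 55, 23, 83, 80]
Pass 1: [88, 69, 91, 55, 23, 83, 80, 93] (6 swaps)
Pass 2: [69, 88, 55, 23, 83, 80, 91, 93] (5 swaps)
Pass 3: [69, 55, 23, 83, 80, 88, 91, 93] (4 swaps)

After 3 passes: [69, 55, 23, 83, 80, 88, 91, 93]


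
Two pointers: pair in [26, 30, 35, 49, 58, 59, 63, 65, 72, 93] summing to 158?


lo=0(26)+hi=9(93)=119
lo=1(30)+hi=9(93)=123
lo=2(35)+hi=9(93)=128
lo=3(49)+hi=9(93)=142
lo=4(58)+hi=9(93)=151
lo=5(59)+hi=9(93)=152
lo=6(63)+hi=9(93)=156
lo=7(65)+hi=9(93)=158

Yes: 65+93=158


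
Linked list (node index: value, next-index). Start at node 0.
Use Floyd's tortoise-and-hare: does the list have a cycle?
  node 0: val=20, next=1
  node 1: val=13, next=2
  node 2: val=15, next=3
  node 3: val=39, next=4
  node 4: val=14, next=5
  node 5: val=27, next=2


Floyd's tortoise (slow, +1) and hare (fast, +2):
  init: slow=0, fast=0
  step 1: slow=1, fast=2
  step 2: slow=2, fast=4
  step 3: slow=3, fast=2
  step 4: slow=4, fast=4
  slow == fast at node 4: cycle detected

Cycle: yes


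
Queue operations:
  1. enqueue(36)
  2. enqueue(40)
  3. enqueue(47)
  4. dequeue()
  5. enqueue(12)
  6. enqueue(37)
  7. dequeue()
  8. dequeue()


enqueue(36) -> [36]
enqueue(40) -> [36, 40]
enqueue(47) -> [36, 40, 47]
dequeue()->36, [40, 47]
enqueue(12) -> [40, 47, 12]
enqueue(37) -> [40, 47, 12, 37]
dequeue()->40, [47, 12, 37]
dequeue()->47, [12, 37]

Final queue: [12, 37]


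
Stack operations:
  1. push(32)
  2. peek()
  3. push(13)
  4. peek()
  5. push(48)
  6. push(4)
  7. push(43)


push(32) -> [32]
peek()->32
push(13) -> [32, 13]
peek()->13
push(48) -> [32, 13, 48]
push(4) -> [32, 13, 48, 4]
push(43) -> [32, 13, 48, 4, 43]

Final stack: [32, 13, 48, 4, 43]


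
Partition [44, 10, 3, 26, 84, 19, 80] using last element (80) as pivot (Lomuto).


Pivot: 80
  44 <= 80: advance i (no swap)
  10 <= 80: advance i (no swap)
  3 <= 80: advance i (no swap)
  26 <= 80: advance i (no swap)
  19 <= 80: swap -> [44, 10, 3, 26, 19, 84, 80]
Place pivot at 5: [44, 10, 3, 26, 19, 80, 84]

Partitioned: [44, 10, 3, 26, 19, 80, 84]


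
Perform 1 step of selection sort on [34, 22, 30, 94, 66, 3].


Initial: [34, 22, 30, 94, 66, 3]
Step 1: min=3 at 5
  Swap: [3, 22, 30, 94, 66, 34]

After 1 step: [3, 22, 30, 94, 66, 34]


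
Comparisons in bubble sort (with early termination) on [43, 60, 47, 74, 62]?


Algorithm: bubble sort (with early termination)
Input: [43, 60, 47, 74, 62]
Sorted: [43, 47, 60, 62, 74]

7


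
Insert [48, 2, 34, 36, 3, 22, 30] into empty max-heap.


Insert 48: [48]
Insert 2: [48, 2]
Insert 34: [48, 2, 34]
Insert 36: [48, 36, 34, 2]
Insert 3: [48, 36, 34, 2, 3]
Insert 22: [48, 36, 34, 2, 3, 22]
Insert 30: [48, 36, 34, 2, 3, 22, 30]

Final heap: [48, 36, 34, 2, 3, 22, 30]


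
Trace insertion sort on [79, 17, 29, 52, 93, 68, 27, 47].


Initial: [79, 17, 29, 52, 93, 68, 27, 47]
Insert 17: [17, 79, 29, 52, 93, 68, 27, 47]
Insert 29: [17, 29, 79, 52, 93, 68, 27, 47]
Insert 52: [17, 29, 52, 79, 93, 68, 27, 47]
Insert 93: [17, 29, 52, 79, 93, 68, 27, 47]
Insert 68: [17, 29, 52, 68, 79, 93, 27, 47]
Insert 27: [17, 27, 29, 52, 68, 79, 93, 47]
Insert 47: [17, 27, 29, 47, 52, 68, 79, 93]

Sorted: [17, 27, 29, 47, 52, 68, 79, 93]


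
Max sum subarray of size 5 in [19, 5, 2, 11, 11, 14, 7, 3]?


[0:5]: 48
[1:6]: 43
[2:7]: 45
[3:8]: 46

Max: 48 at [0:5]


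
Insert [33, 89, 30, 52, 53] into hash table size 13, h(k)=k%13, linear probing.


Insert 33: h=7 -> slot 7
Insert 89: h=11 -> slot 11
Insert 30: h=4 -> slot 4
Insert 52: h=0 -> slot 0
Insert 53: h=1 -> slot 1

Table: [52, 53, None, None, 30, None, None, 33, None, None, None, 89, None]


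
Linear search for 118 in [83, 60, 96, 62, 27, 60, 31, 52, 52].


i=0: 83!=118
i=1: 60!=118
i=2: 96!=118
i=3: 62!=118
i=4: 27!=118
i=5: 60!=118
i=6: 31!=118
i=7: 52!=118
i=8: 52!=118

Not found, 9 comps


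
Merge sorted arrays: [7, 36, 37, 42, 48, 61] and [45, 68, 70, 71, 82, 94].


Take 7 from A
Take 36 from A
Take 37 from A
Take 42 from A
Take 45 from B
Take 48 from A
Take 61 from A

Merged: [7, 36, 37, 42, 45, 48, 61, 68, 70, 71, 82, 94]


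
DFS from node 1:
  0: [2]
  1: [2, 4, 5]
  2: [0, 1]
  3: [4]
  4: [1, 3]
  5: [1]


Visit 1, push [5, 4, 2]
Visit 2, push [0]
Visit 0, push []
Visit 4, push [3]
Visit 3, push []
Visit 5, push []

DFS order: [1, 2, 0, 4, 3, 5]


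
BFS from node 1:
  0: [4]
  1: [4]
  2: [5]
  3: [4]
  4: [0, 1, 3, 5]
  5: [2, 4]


Visit 1, enqueue [4]
Visit 4, enqueue [0, 3, 5]
Visit 0, enqueue []
Visit 3, enqueue []
Visit 5, enqueue [2]
Visit 2, enqueue []

BFS order: [1, 4, 0, 3, 5, 2]


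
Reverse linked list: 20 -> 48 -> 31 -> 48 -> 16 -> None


Step 1: curr=20, set curr.next=prev(None) | reversed so far: 20
Step 2: curr=48, set curr.next=prev(20) | reversed so far: 48 -> 20
Step 3: curr=31, set curr.next=prev(48) | reversed so far: 31 -> 48 -> 20
Step 4: curr=48, set curr.next=prev(31) | reversed so far: 48 -> 31 -> 48 -> 20
Step 5: curr=16, set curr.next=prev(48) | reversed so far: 16 -> 48 -> 31 -> 48 -> 20

16 -> 48 -> 31 -> 48 -> 20 -> None


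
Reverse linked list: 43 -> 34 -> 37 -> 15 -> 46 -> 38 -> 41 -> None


Step 1: curr=43, set curr.next=prev(None) | reversed so far: 43
Step 2: curr=34, set curr.next=prev(43) | reversed so far: 34 -> 43
Step 3: curr=37, set curr.next=prev(34) | reversed so far: 37 -> 34 -> 43
Step 4: curr=15, set curr.next=prev(37) | reversed so far: 15 -> 37 -> 34 -> 43
Step 5: curr=46, set curr.next=prev(15) | reversed so far: 46 -> 15 -> 37 -> 34 -> 43
Step 6: curr=38, set curr.next=prev(46) | reversed so far: 38 -> 46 -> 15 -> 37 -> 34 -> 43
Step 7: curr=41, set curr.next=prev(38) | reversed so far: 41 -> 38 -> 46 -> 15 -> 37 -> 34 -> 43

41 -> 38 -> 46 -> 15 -> 37 -> 34 -> 43 -> None


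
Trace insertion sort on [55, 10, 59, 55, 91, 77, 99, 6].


Initial: [55, 10, 59, 55, 91, 77, 99, 6]
Insert 10: [10, 55, 59, 55, 91, 77, 99, 6]
Insert 59: [10, 55, 59, 55, 91, 77, 99, 6]
Insert 55: [10, 55, 55, 59, 91, 77, 99, 6]
Insert 91: [10, 55, 55, 59, 91, 77, 99, 6]
Insert 77: [10, 55, 55, 59, 77, 91, 99, 6]
Insert 99: [10, 55, 55, 59, 77, 91, 99, 6]
Insert 6: [6, 10, 55, 55, 59, 77, 91, 99]

Sorted: [6, 10, 55, 55, 59, 77, 91, 99]


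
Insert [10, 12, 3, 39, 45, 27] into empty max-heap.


Insert 10: [10]
Insert 12: [12, 10]
Insert 3: [12, 10, 3]
Insert 39: [39, 12, 3, 10]
Insert 45: [45, 39, 3, 10, 12]
Insert 27: [45, 39, 27, 10, 12, 3]

Final heap: [45, 39, 27, 10, 12, 3]


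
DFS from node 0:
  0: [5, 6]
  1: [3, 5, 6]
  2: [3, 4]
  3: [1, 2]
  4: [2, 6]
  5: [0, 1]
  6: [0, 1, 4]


Visit 0, push [6, 5]
Visit 5, push [1]
Visit 1, push [6, 3]
Visit 3, push [2]
Visit 2, push [4]
Visit 4, push [6]
Visit 6, push []

DFS order: [0, 5, 1, 3, 2, 4, 6]


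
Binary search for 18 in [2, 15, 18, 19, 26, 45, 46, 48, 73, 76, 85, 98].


Step 1: lo=0, hi=11, mid=5, val=45
Step 2: lo=0, hi=4, mid=2, val=18

Found at index 2


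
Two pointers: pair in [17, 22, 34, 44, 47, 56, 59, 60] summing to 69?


lo=0(17)+hi=7(60)=77
lo=0(17)+hi=6(59)=76
lo=0(17)+hi=5(56)=73
lo=0(17)+hi=4(47)=64
lo=1(22)+hi=4(47)=69

Yes: 22+47=69


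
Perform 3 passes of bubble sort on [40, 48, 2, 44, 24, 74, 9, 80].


Initial: [40, 48, 2, 44, 24, 74, 9, 80]
Pass 1: [40, 2, 44, 24, 48, 9, 74, 80] (4 swaps)
Pass 2: [2, 40, 24, 44, 9, 48, 74, 80] (3 swaps)
Pass 3: [2, 24, 40, 9, 44, 48, 74, 80] (2 swaps)

After 3 passes: [2, 24, 40, 9, 44, 48, 74, 80]


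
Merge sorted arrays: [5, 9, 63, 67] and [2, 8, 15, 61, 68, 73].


Take 2 from B
Take 5 from A
Take 8 from B
Take 9 from A
Take 15 from B
Take 61 from B
Take 63 from A
Take 67 from A

Merged: [2, 5, 8, 9, 15, 61, 63, 67, 68, 73]


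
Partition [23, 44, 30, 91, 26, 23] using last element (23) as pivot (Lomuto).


Pivot: 23
  23 <= 23: advance i (no swap)
Place pivot at 1: [23, 23, 30, 91, 26, 44]

Partitioned: [23, 23, 30, 91, 26, 44]


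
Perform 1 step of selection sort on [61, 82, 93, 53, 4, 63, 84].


Initial: [61, 82, 93, 53, 4, 63, 84]
Step 1: min=4 at 4
  Swap: [4, 82, 93, 53, 61, 63, 84]

After 1 step: [4, 82, 93, 53, 61, 63, 84]


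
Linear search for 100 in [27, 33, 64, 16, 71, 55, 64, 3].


i=0: 27!=100
i=1: 33!=100
i=2: 64!=100
i=3: 16!=100
i=4: 71!=100
i=5: 55!=100
i=6: 64!=100
i=7: 3!=100

Not found, 8 comps


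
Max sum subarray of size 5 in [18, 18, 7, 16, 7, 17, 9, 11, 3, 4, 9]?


[0:5]: 66
[1:6]: 65
[2:7]: 56
[3:8]: 60
[4:9]: 47
[5:10]: 44
[6:11]: 36

Max: 66 at [0:5]


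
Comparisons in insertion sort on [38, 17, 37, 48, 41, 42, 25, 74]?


Algorithm: insertion sort
Input: [38, 17, 37, 48, 41, 42, 25, 74]
Sorted: [17, 25, 37, 38, 41, 42, 48, 74]

15


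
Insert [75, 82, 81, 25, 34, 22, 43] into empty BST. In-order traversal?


Insert 75: root
Insert 82: R from 75
Insert 81: R from 75 -> L from 82
Insert 25: L from 75
Insert 34: L from 75 -> R from 25
Insert 22: L from 75 -> L from 25
Insert 43: L from 75 -> R from 25 -> R from 34

In-order: [22, 25, 34, 43, 75, 81, 82]


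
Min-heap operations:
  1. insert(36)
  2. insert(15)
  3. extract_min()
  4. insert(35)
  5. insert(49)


insert(36) -> [36]
insert(15) -> [15, 36]
extract_min()->15, [36]
insert(35) -> [35, 36]
insert(49) -> [35, 36, 49]

Final heap: [35, 36, 49]


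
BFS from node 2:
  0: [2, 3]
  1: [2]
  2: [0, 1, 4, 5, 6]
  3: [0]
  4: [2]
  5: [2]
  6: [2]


Visit 2, enqueue [0, 1, 4, 5, 6]
Visit 0, enqueue [3]
Visit 1, enqueue []
Visit 4, enqueue []
Visit 5, enqueue []
Visit 6, enqueue []
Visit 3, enqueue []

BFS order: [2, 0, 1, 4, 5, 6, 3]


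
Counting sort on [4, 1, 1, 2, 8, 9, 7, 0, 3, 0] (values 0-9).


Input: [4, 1, 1, 2, 8, 9, 7, 0, 3, 0]
Counts: [2, 2, 1, 1, 1, 0, 0, 1, 1, 1]

Sorted: [0, 0, 1, 1, 2, 3, 4, 7, 8, 9]


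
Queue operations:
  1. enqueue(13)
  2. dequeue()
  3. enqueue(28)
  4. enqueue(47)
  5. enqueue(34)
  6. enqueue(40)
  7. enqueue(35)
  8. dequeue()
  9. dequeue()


enqueue(13) -> [13]
dequeue()->13, []
enqueue(28) -> [28]
enqueue(47) -> [28, 47]
enqueue(34) -> [28, 47, 34]
enqueue(40) -> [28, 47, 34, 40]
enqueue(35) -> [28, 47, 34, 40, 35]
dequeue()->28, [47, 34, 40, 35]
dequeue()->47, [34, 40, 35]

Final queue: [34, 40, 35]


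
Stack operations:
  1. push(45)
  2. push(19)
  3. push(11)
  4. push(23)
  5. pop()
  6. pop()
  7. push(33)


push(45) -> [45]
push(19) -> [45, 19]
push(11) -> [45, 19, 11]
push(23) -> [45, 19, 11, 23]
pop()->23, [45, 19, 11]
pop()->11, [45, 19]
push(33) -> [45, 19, 33]

Final stack: [45, 19, 33]


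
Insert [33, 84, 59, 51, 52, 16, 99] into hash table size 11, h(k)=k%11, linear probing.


Insert 33: h=0 -> slot 0
Insert 84: h=7 -> slot 7
Insert 59: h=4 -> slot 4
Insert 51: h=7, 1 probes -> slot 8
Insert 52: h=8, 1 probes -> slot 9
Insert 16: h=5 -> slot 5
Insert 99: h=0, 1 probes -> slot 1

Table: [33, 99, None, None, 59, 16, None, 84, 51, 52, None]


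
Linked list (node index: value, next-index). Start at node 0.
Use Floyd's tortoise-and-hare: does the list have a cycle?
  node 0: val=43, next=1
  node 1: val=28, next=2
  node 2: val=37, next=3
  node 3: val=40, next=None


Floyd's tortoise (slow, +1) and hare (fast, +2):
  init: slow=0, fast=0
  step 1: slow=1, fast=2
  step 2: fast 2->3->None, no cycle

Cycle: no


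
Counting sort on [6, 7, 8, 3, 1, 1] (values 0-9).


Input: [6, 7, 8, 3, 1, 1]
Counts: [0, 2, 0, 1, 0, 0, 1, 1, 1, 0]

Sorted: [1, 1, 3, 6, 7, 8]


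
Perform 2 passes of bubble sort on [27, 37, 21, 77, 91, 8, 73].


Initial: [27, 37, 21, 77, 91, 8, 73]
Pass 1: [27, 21, 37, 77, 8, 73, 91] (3 swaps)
Pass 2: [21, 27, 37, 8, 73, 77, 91] (3 swaps)

After 2 passes: [21, 27, 37, 8, 73, 77, 91]


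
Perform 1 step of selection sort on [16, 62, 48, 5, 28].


Initial: [16, 62, 48, 5, 28]
Step 1: min=5 at 3
  Swap: [5, 62, 48, 16, 28]

After 1 step: [5, 62, 48, 16, 28]


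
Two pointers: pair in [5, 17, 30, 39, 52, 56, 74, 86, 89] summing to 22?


lo=0(5)+hi=8(89)=94
lo=0(5)+hi=7(86)=91
lo=0(5)+hi=6(74)=79
lo=0(5)+hi=5(56)=61
lo=0(5)+hi=4(52)=57
lo=0(5)+hi=3(39)=44
lo=0(5)+hi=2(30)=35
lo=0(5)+hi=1(17)=22

Yes: 5+17=22


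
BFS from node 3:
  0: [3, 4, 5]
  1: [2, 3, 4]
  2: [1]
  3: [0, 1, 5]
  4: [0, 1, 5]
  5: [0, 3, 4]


Visit 3, enqueue [0, 1, 5]
Visit 0, enqueue [4]
Visit 1, enqueue [2]
Visit 5, enqueue []
Visit 4, enqueue []
Visit 2, enqueue []

BFS order: [3, 0, 1, 5, 4, 2]
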